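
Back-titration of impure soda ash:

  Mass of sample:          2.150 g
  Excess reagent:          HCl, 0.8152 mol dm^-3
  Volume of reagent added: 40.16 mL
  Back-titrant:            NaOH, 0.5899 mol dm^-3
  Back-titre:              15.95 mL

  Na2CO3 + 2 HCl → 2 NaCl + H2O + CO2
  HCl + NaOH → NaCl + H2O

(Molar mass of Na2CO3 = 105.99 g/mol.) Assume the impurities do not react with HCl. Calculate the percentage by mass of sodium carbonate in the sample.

n(HCl) added = 0.04016 × 0.8152 = 0.03274 mol
n(NaOH) used in back-titration = 0.01595 × 0.5899 = 9.409 × 10^-3 mol
n(HCl) left over = 9.409 × 10^-3 mol (1:1 ratio)
n(HCl) consumed by analyte = 0.03274 − 9.409 × 10^-3 = 0.02333 mol
From the 1:2 ratio, n(Na2CO3) = 1/2 × 0.02333 = 0.01166 mol
mass of Na2CO3 = 0.01166 × 105.99 = 1.236 g
% Na2CO3 = 1.236 / 2.150 × 100 = 57.50 %

57.50 %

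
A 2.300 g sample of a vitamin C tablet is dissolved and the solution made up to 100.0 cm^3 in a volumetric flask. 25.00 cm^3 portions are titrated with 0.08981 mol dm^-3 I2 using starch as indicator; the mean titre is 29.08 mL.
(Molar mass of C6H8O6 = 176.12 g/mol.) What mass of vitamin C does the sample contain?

C6H8O6 + I2 → C6H6O6 + 2 HI
n(I2) per titration = 0.02908 × 0.08981 = 2.612 × 10^-3 mol
n(C6H8O6) in each aliquot = 2.612 × 10^-3 mol (1:1 ratio)
n(C6H8O6) in the whole flask = 2.612 × 10^-3 × 100.0/25.00 = 0.01045 mol
mass of C6H8O6 = 0.01045 × 176.12 = 1.840 g

1.840 g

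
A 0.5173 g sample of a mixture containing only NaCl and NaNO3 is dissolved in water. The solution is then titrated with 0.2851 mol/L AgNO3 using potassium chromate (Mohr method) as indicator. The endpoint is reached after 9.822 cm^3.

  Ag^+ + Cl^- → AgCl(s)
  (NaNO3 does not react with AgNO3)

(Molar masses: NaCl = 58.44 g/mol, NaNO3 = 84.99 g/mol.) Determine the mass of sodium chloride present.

0.1636 g

n(AgNO3) = 0.009822 × 0.2851 = 2.800 × 10^-3 mol
Let x = n(NaCl), y = n(NaNO3).
Titrant: 1x = 2.800 × 10^-3;  mass: 58.44x + 84.99y = 0.5173
Solving, x = 2.800 × 10^-3 mol, y = 4.161 × 10^-3 mol
mass of NaCl = 2.800 × 10^-3 × 58.44 = 0.1636 g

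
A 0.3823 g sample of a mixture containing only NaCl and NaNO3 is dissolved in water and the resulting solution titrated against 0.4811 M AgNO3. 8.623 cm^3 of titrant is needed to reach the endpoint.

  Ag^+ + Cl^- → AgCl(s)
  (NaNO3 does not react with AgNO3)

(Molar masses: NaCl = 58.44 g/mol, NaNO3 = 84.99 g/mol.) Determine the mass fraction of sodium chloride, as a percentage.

63.42 %

n(AgNO3) = 0.008623 × 0.4811 = 4.149 × 10^-3 mol
Let x = n(NaCl), y = n(NaNO3).
Titrant: 1x = 4.149 × 10^-3;  mass: 58.44x + 84.99y = 0.3823
Solving, x = 4.149 × 10^-3 mol, y = 1.646 × 10^-3 mol
mass of NaCl = 4.149 × 10^-3 × 58.44 = 0.2424 g
% NaCl = 0.2424 / 0.3823 × 100 = 63.42 %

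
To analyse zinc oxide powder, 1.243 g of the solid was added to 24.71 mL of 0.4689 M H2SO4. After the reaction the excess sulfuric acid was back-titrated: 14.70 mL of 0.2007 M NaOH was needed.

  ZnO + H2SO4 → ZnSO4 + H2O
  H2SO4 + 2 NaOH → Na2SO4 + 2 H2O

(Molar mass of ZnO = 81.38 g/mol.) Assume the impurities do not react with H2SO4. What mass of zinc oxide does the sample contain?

0.8229 g

n(H2SO4) added = 0.02471 × 0.4689 = 0.01159 mol
n(NaOH) used in back-titration = 0.01470 × 0.2007 = 2.950 × 10^-3 mol
From the 1:2 ratio, n(H2SO4) left over = 1/2 × 2.950 × 10^-3 = 1.475 × 10^-3 mol
n(H2SO4) consumed by analyte = 0.01159 − 1.475 × 10^-3 = 0.01011 mol
n(ZnO) = 0.01011 mol (1:1 ratio)
mass of ZnO = 0.01011 × 81.38 = 0.8229 g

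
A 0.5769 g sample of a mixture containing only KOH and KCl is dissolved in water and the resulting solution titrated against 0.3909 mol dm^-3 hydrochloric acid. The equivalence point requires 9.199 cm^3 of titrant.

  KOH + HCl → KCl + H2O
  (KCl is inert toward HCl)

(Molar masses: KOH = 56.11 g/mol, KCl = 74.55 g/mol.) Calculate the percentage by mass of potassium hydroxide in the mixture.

34.97 %

n(HCl) = 0.009199 × 0.3909 = 3.596 × 10^-3 mol
Let x = n(KOH), y = n(KCl).
Titrant: 1x = 3.596 × 10^-3;  mass: 56.11x + 74.55y = 0.5769
Solving, x = 3.596 × 10^-3 mol, y = 5.032 × 10^-3 mol
mass of KOH = 3.596 × 10^-3 × 56.11 = 0.2018 g
% KOH = 0.2018 / 0.5769 × 100 = 34.97 %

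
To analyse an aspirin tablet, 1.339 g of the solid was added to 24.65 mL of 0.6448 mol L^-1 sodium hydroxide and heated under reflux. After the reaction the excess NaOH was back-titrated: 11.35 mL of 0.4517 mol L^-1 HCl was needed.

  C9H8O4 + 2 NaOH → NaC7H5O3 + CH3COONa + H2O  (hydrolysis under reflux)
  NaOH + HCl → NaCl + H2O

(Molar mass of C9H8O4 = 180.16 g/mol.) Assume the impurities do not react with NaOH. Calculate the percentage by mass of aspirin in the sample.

72.44 %

n(NaOH) added = 0.02465 × 0.6448 = 0.01589 mol
n(HCl) used in back-titration = 0.01135 × 0.4517 = 5.127 × 10^-3 mol
n(NaOH) left over = 5.127 × 10^-3 mol (1:1 ratio)
n(NaOH) consumed by analyte = 0.01589 − 5.127 × 10^-3 = 0.01077 mol
From the 1:2 ratio, n(C9H8O4) = 1/2 × 0.01077 = 5.384 × 10^-3 mol
mass of C9H8O4 = 5.384 × 10^-3 × 180.16 = 0.9699 g
% C9H8O4 = 0.9699 / 1.339 × 100 = 72.44 %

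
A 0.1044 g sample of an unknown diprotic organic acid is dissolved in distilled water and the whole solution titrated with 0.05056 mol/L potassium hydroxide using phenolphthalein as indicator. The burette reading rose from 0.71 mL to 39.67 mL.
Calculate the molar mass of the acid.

106.0 g/mol

n(KOH) = 0.03896 L × 0.05056 mol/L = 1.970 × 10^-3 mol
From the 1:2 ratio, n(H2A) = 1/2 × 1.970 × 10^-3 = 9.849 × 10^-4 mol
M = m / n = 0.1044 g / 9.849 × 10^-4 mol = 106.0 g/mol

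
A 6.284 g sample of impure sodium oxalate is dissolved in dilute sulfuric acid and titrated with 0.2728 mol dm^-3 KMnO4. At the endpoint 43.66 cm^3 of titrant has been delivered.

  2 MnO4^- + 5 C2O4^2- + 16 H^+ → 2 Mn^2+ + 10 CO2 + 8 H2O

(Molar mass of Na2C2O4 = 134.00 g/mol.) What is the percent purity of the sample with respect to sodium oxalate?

63.49 %

n(KMnO4) = 0.04366 L × 0.2728 mol/L = 0.01191 mol
From the 5:2 ratio, n(Na2C2O4) = 5/2 × 0.01191 = 0.02978 mol
mass of Na2C2O4 = 0.02978 × 134.00 g/mol = 3.990 g
% Na2C2O4 = 3.990 / 6.284 × 100 = 63.49 %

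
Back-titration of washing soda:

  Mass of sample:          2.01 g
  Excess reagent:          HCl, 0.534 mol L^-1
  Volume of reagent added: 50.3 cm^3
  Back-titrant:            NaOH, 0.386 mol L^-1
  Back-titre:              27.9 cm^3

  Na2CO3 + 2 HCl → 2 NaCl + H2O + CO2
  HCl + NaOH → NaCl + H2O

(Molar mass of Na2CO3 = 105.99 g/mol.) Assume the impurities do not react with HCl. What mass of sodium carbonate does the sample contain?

0.853 g

n(HCl) added = 0.0503 × 0.534 = 0.0269 mol
n(NaOH) used in back-titration = 0.0279 × 0.386 = 0.0108 mol
n(HCl) left over = 0.0108 mol (1:1 ratio)
n(HCl) consumed by analyte = 0.0269 − 0.0108 = 0.0161 mol
From the 1:2 ratio, n(Na2CO3) = 1/2 × 0.0161 = 8.05 × 10^-3 mol
mass of Na2CO3 = 8.05 × 10^-3 × 105.99 = 0.853 g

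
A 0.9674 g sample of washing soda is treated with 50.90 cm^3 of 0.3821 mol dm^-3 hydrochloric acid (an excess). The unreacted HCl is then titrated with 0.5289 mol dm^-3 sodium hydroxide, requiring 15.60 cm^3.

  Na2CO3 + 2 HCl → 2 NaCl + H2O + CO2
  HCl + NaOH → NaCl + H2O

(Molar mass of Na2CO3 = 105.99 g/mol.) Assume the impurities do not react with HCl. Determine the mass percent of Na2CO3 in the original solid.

61.34 %

n(HCl) added = 0.05090 × 0.3821 = 0.01945 mol
n(NaOH) used in back-titration = 0.01560 × 0.5289 = 8.251 × 10^-3 mol
n(HCl) left over = 8.251 × 10^-3 mol (1:1 ratio)
n(HCl) consumed by analyte = 0.01945 − 8.251 × 10^-3 = 0.01120 mol
From the 1:2 ratio, n(Na2CO3) = 1/2 × 0.01120 = 5.599 × 10^-3 mol
mass of Na2CO3 = 5.599 × 10^-3 × 105.99 = 0.5934 g
% Na2CO3 = 0.5934 / 0.9674 × 100 = 61.34 %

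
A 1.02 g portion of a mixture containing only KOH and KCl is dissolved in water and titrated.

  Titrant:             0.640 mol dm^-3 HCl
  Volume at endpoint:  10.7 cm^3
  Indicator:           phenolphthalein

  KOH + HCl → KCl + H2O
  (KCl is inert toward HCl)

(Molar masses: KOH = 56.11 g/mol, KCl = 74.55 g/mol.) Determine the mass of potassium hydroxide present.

n(HCl) = 0.0107 × 0.640 = 6.85 × 10^-3 mol
Let x = n(KOH), y = n(KCl).
Titrant: 1x = 6.85 × 10^-3;  mass: 56.11x + 74.55y = 1.02
Solving, x = 6.85 × 10^-3 mol, y = 8.53 × 10^-3 mol
mass of KOH = 6.85 × 10^-3 × 56.11 = 0.384 g

0.384 g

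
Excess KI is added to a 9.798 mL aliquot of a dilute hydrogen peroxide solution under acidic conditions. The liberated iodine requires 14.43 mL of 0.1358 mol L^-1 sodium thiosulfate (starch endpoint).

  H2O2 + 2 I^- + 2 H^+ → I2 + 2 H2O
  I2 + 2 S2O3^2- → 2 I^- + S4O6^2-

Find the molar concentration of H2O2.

0.1000 mol/L

n(S2O3^2-) = 0.01443 × 0.1358 = 1.960 × 10^-3 mol
n(I2) = n(S2O3^2-)/2 = 9.798 × 10^-4 mol
n(H2O2) in the aliquot = 9.798 × 10^-4 mol (1:1 ratio)
[H2O2] = 9.798 × 10^-4 / 0.009798 = 0.1000 mol/L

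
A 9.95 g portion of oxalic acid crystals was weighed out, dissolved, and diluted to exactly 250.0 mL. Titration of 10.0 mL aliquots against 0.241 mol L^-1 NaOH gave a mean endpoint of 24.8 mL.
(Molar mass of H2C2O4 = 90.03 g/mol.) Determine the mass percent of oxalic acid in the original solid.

67.6 %

H2C2O4 + 2 NaOH → Na2C2O4 + 2 H2O
n(NaOH) per titration = 0.0248 × 0.241 = 5.98 × 10^-3 mol
From the 1:2 ratio, n(H2C2O4) in each aliquot = 1/2 × 5.98 × 10^-3 = 2.99 × 10^-3 mol
n(H2C2O4) in the whole flask = 2.99 × 10^-3 × 250.0/10.0 = 0.0747 mol
mass of H2C2O4 = 0.0747 × 90.03 = 6.73 g
% H2C2O4 = 6.73 / 9.95 × 100 = 67.6 %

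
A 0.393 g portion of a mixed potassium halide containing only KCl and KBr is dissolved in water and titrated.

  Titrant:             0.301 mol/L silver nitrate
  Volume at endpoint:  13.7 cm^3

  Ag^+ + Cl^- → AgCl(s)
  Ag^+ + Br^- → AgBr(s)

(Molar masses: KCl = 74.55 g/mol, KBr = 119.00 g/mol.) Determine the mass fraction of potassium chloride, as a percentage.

41.7 %

n(AgNO3) = 0.0137 × 0.301 = 4.12 × 10^-3 mol
Let x = n(KCl), y = n(KBr).
Titrant: 1x + 1y = 4.12 × 10^-3;  mass: 74.55x + 119.00y = 0.393
Solving, x = 2.20 × 10^-3 mol, y = 1.93 × 10^-3 mol
mass of KCl = 2.20 × 10^-3 × 74.55 = 0.164 g
% KCl = 0.164 / 0.393 × 100 = 41.7 %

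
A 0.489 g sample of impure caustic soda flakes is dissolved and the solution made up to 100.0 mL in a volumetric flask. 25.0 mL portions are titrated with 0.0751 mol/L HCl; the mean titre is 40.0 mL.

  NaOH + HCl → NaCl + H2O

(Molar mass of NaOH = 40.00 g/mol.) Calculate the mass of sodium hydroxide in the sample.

0.481 g

n(HCl) per titration = 0.0400 × 0.0751 = 3.00 × 10^-3 mol
n(NaOH) in each aliquot = 3.00 × 10^-3 mol (1:1 ratio)
n(NaOH) in the whole flask = 3.00 × 10^-3 × 100.0/25.0 = 0.0120 mol
mass of NaOH = 0.0120 × 40.00 = 0.481 g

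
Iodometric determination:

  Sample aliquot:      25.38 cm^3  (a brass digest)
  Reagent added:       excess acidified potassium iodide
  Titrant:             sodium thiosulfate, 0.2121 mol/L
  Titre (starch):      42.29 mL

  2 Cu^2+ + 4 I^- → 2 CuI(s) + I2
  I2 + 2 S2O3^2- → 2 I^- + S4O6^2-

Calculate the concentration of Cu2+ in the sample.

n(S2O3^2-) = 0.04229 × 0.2121 = 8.970 × 10^-3 mol
n(I2) = n(S2O3^2-)/2 = 4.485 × 10^-3 mol
From the 2:1 ratio, n(Cu2+) in the aliquot = 2/1 × 4.485 × 10^-3 = 8.970 × 10^-3 mol
[Cu2+] = 8.970 × 10^-3 / 0.02538 = 0.3534 mol/L

0.3534 mol/L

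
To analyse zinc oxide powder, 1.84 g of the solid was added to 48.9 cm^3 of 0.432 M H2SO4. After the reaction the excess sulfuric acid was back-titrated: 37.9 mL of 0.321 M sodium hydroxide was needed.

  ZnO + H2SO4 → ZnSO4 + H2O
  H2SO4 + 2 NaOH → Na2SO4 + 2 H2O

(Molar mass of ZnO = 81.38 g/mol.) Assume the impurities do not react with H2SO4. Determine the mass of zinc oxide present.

1.22 g

n(H2SO4) added = 0.0489 × 0.432 = 0.0211 mol
n(NaOH) used in back-titration = 0.0379 × 0.321 = 0.0122 mol
From the 1:2 ratio, n(H2SO4) left over = 1/2 × 0.0122 = 6.08 × 10^-3 mol
n(H2SO4) consumed by analyte = 0.0211 − 6.08 × 10^-3 = 0.0150 mol
n(ZnO) = 0.0150 mol (1:1 ratio)
mass of ZnO = 0.0150 × 81.38 = 1.22 g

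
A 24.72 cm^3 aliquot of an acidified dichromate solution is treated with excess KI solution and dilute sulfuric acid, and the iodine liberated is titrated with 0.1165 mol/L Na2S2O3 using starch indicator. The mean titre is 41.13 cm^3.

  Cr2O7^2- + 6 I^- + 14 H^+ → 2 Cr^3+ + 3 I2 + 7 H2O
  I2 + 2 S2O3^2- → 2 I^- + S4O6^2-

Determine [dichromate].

n(S2O3^2-) = 0.04113 × 0.1165 = 4.792 × 10^-3 mol
n(I2) = n(S2O3^2-)/2 = 2.396 × 10^-3 mol
From the 1:3 ratio, n(Cr2O7^2-) in the aliquot = 1/3 × 2.396 × 10^-3 = 7.986 × 10^-4 mol
[Cr2O7^2-] = 7.986 × 10^-4 / 0.02472 = 0.03231 mol/L

0.03231 mol/L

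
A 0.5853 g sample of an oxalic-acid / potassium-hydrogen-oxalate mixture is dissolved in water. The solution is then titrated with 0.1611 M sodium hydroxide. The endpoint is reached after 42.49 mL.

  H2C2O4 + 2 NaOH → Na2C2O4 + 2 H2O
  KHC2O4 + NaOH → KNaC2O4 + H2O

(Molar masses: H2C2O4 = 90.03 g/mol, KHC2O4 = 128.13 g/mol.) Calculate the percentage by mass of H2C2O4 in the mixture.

27.00 %

n(NaOH) = 0.04249 × 0.1611 = 6.845 × 10^-3 mol
Let x = n(H2C2O4), y = n(KHC2O4).
Titrant: 2x + 1y = 6.845 × 10^-3;  mass: 90.03x + 128.13y = 0.5853
Solving, x = 1.755 × 10^-3 mol, y = 3.335 × 10^-3 mol
mass of H2C2O4 = 1.755 × 10^-3 × 90.03 = 0.1580 g
% H2C2O4 = 0.1580 / 0.5853 × 100 = 27.00 %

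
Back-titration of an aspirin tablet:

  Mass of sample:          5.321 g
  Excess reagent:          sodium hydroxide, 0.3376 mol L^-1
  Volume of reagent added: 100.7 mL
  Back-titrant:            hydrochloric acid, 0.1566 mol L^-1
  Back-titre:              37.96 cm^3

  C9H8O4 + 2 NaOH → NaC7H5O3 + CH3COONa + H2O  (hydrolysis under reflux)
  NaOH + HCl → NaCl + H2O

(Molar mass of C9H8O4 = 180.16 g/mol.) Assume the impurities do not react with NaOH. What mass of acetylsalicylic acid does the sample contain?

n(NaOH) added = 0.1007 × 0.3376 = 0.03400 mol
n(HCl) used in back-titration = 0.03796 × 0.1566 = 5.945 × 10^-3 mol
n(NaOH) left over = 5.945 × 10^-3 mol (1:1 ratio)
n(NaOH) consumed by analyte = 0.03400 − 5.945 × 10^-3 = 0.02805 mol
From the 1:2 ratio, n(C9H8O4) = 1/2 × 0.02805 = 0.01403 mol
mass of C9H8O4 = 0.01403 × 180.16 = 2.527 g

2.527 g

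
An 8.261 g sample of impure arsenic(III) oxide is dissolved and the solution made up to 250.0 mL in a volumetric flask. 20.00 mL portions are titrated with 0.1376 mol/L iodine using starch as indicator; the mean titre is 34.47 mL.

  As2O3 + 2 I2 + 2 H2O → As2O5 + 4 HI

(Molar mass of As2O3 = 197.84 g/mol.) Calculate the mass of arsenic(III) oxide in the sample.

n(I2) per titration = 0.03447 × 0.1376 = 4.743 × 10^-3 mol
From the 1:2 ratio, n(As2O3) in each aliquot = 1/2 × 4.743 × 10^-3 = 2.372 × 10^-3 mol
n(As2O3) in the whole flask = 2.372 × 10^-3 × 250.0/20.00 = 0.02964 mol
mass of As2O3 = 0.02964 × 197.84 = 5.865 g

5.865 g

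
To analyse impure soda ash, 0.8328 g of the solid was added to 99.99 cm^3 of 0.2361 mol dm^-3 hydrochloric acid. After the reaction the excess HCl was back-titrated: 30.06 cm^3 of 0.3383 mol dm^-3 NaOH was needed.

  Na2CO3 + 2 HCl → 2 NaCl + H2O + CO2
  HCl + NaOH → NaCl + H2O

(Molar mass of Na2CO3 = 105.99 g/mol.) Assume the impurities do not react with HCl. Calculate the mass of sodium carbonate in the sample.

n(HCl) added = 0.09999 × 0.2361 = 0.02361 mol
n(NaOH) used in back-titration = 0.03006 × 0.3383 = 0.01017 mol
n(HCl) left over = 0.01017 mol (1:1 ratio)
n(HCl) consumed by analyte = 0.02361 − 0.01017 = 0.01344 mol
From the 1:2 ratio, n(Na2CO3) = 1/2 × 0.01344 = 6.719 × 10^-3 mol
mass of Na2CO3 = 6.719 × 10^-3 × 105.99 = 0.7122 g

0.7122 g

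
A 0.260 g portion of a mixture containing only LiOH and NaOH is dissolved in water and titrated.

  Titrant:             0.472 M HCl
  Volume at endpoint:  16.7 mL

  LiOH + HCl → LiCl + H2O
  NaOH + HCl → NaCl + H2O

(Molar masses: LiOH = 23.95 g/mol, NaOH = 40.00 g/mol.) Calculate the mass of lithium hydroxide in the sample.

0.0825 g

n(HCl) = 0.0167 × 0.472 = 7.88 × 10^-3 mol
Let x = n(LiOH), y = n(NaOH).
Titrant: 1x + 1y = 7.88 × 10^-3;  mass: 23.95x + 40.00y = 0.260
Solving, x = 3.45 × 10^-3 mol, y = 4.44 × 10^-3 mol
mass of LiOH = 3.45 × 10^-3 × 23.95 = 0.0825 g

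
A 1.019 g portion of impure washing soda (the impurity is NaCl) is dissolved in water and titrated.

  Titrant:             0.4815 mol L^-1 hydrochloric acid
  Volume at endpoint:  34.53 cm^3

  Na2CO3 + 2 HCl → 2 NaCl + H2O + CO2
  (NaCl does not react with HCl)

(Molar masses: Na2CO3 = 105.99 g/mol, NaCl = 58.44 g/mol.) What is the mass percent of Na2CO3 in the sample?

n(HCl) = 0.03453 × 0.4815 = 0.01663 mol
Let x = n(Na2CO3), y = n(NaCl).
Titrant: 2x = 0.01663;  mass: 105.99x + 58.44y = 1.019
Solving, x = 8.313 × 10^-3 mol, y = 2.360 × 10^-3 mol
mass of Na2CO3 = 8.313 × 10^-3 × 105.99 = 0.8811 g
% Na2CO3 = 0.8811 / 1.019 × 100 = 86.47 %

86.47 %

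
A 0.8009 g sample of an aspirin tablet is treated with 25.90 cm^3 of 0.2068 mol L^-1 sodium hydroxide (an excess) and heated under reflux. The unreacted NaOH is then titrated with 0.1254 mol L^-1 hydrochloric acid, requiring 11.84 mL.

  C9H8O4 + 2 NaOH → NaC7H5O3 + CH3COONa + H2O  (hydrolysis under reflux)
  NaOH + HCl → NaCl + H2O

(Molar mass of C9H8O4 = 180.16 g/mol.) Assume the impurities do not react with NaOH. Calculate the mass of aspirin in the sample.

0.3487 g

n(NaOH) added = 0.02590 × 0.2068 = 5.356 × 10^-3 mol
n(HCl) used in back-titration = 0.01184 × 0.1254 = 1.485 × 10^-3 mol
n(NaOH) left over = 1.485 × 10^-3 mol (1:1 ratio)
n(NaOH) consumed by analyte = 5.356 × 10^-3 − 1.485 × 10^-3 = 3.871 × 10^-3 mol
From the 1:2 ratio, n(C9H8O4) = 1/2 × 3.871 × 10^-3 = 1.936 × 10^-3 mol
mass of C9H8O4 = 1.936 × 10^-3 × 180.16 = 0.3487 g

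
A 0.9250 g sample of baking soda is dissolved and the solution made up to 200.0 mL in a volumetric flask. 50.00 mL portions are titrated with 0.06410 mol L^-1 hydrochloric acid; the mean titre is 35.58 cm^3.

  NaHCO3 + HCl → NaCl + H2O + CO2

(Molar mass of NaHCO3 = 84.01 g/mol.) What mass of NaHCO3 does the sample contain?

n(HCl) per titration = 0.03558 × 0.06410 = 2.281 × 10^-3 mol
n(NaHCO3) in each aliquot = 2.281 × 10^-3 mol (1:1 ratio)
n(NaHCO3) in the whole flask = 2.281 × 10^-3 × 200.0/50.00 = 9.123 × 10^-3 mol
mass of NaHCO3 = 9.123 × 10^-3 × 84.01 = 0.7664 g

0.7664 g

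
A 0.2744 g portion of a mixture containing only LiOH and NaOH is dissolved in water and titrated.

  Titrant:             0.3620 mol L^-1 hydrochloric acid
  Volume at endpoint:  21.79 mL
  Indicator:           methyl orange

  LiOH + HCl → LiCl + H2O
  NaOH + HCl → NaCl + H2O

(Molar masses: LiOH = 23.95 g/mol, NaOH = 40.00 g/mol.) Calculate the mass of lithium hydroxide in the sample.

0.06136 g

n(HCl) = 0.02179 × 0.3620 = 7.888 × 10^-3 mol
Let x = n(LiOH), y = n(NaOH).
Titrant: 1x + 1y = 7.888 × 10^-3;  mass: 23.95x + 40.00y = 0.2744
Solving, x = 2.562 × 10^-3 mol, y = 5.326 × 10^-3 mol
mass of LiOH = 2.562 × 10^-3 × 23.95 = 0.06136 g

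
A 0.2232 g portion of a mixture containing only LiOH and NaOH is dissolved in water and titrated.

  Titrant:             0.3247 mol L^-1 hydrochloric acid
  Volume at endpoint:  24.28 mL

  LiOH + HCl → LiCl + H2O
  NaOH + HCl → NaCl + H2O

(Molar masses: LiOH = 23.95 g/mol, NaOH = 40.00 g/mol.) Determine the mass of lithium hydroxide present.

n(HCl) = 0.02428 × 0.3247 = 7.884 × 10^-3 mol
Let x = n(LiOH), y = n(NaOH).
Titrant: 1x + 1y = 7.884 × 10^-3;  mass: 23.95x + 40.00y = 0.2232
Solving, x = 5.741 × 10^-3 mol, y = 2.142 × 10^-3 mol
mass of LiOH = 5.741 × 10^-3 × 23.95 = 0.1375 g

0.1375 g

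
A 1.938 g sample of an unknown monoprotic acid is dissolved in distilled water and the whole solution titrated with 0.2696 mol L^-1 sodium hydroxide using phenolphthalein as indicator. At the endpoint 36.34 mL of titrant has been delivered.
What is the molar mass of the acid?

197.8 g/mol

n(NaOH) = 0.03634 L × 0.2696 mol/L = 9.797 × 10^-3 mol
n(HA) = 9.797 × 10^-3 mol (1:1 ratio)
M = m / n = 1.938 g / 9.797 × 10^-3 mol = 197.8 g/mol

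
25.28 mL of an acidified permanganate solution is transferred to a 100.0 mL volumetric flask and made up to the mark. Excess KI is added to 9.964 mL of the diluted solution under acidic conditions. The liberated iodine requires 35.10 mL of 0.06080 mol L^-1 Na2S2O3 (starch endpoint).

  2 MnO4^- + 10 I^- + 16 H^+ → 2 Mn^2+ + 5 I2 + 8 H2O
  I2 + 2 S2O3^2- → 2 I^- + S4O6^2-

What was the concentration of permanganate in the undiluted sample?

n(S2O3^2-) = 0.03510 × 0.06080 = 2.134 × 10^-3 mol
n(I2) = n(S2O3^2-)/2 = 1.067 × 10^-3 mol
From the 2:5 ratio, n(MnO4^-) in the aliquot = 2/5 × 1.067 × 10^-3 = 4.268 × 10^-4 mol
[MnO4^-]_dilute = 4.268 × 10^-4 / 0.009964 = 0.04284 mol/L
[MnO4^-]_original = 0.04284 × 100.0/25.28 = 0.1694 mol/L

0.1694 mol/L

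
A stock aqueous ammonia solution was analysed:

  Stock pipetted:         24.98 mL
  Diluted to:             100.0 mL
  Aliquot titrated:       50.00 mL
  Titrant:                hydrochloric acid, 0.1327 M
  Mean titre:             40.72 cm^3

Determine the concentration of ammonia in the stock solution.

NH3 + HCl → NH4Cl
n(HCl) = 0.04072 × 0.1327 = 5.404 × 10^-3 mol
n(NH3) in the aliquot = 5.404 × 10^-3 mol (1:1 ratio)
[NH3]_dilute = 5.404 × 10^-3 / 0.05000 = 0.1081 mol/L
Dilution factor = 100.0 / 24.98 = 4.003
[NH3]_stock = 0.1081 × 4.003 = 0.4326 mol/L

0.4326 M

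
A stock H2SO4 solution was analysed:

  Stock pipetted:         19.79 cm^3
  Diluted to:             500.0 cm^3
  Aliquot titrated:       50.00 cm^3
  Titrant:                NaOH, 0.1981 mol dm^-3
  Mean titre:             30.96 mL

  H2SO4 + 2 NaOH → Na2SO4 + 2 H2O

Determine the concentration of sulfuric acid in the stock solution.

n(NaOH) = 0.03096 × 0.1981 = 6.133 × 10^-3 mol
From the 1:2 ratio, n(H2SO4) in the aliquot = 1/2 × 6.133 × 10^-3 = 3.067 × 10^-3 mol
[H2SO4]_dilute = 3.067 × 10^-3 / 0.05000 = 0.06133 mol/L
Dilution factor = 500.0 / 19.79 = 25.27
[H2SO4]_stock = 0.06133 × 25.27 = 1.550 mol/L

1.550 mol/L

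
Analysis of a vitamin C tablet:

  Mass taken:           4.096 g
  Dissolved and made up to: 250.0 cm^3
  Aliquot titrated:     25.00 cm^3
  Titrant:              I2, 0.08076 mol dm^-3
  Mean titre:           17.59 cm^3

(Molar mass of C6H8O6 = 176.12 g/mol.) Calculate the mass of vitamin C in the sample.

C6H8O6 + I2 → C6H6O6 + 2 HI
n(I2) per titration = 0.01759 × 0.08076 = 1.421 × 10^-3 mol
n(C6H8O6) in each aliquot = 1.421 × 10^-3 mol (1:1 ratio)
n(C6H8O6) in the whole flask = 1.421 × 10^-3 × 250.0/25.00 = 0.01421 mol
mass of C6H8O6 = 0.01421 × 176.12 = 2.502 g

2.502 g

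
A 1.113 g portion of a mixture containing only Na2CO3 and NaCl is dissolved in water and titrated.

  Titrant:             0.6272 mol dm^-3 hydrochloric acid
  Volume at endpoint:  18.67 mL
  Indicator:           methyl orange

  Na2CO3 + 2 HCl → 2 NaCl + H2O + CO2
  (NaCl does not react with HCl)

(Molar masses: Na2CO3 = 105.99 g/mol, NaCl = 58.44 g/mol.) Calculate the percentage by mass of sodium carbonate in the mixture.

55.76 %

n(HCl) = 0.01867 × 0.6272 = 0.01171 mol
Let x = n(Na2CO3), y = n(NaCl).
Titrant: 2x = 0.01171;  mass: 105.99x + 58.44y = 1.113
Solving, x = 5.855 × 10^-3 mol, y = 8.426 × 10^-3 mol
mass of Na2CO3 = 5.855 × 10^-3 × 105.99 = 0.6206 g
% Na2CO3 = 0.6206 / 1.113 × 100 = 55.76 %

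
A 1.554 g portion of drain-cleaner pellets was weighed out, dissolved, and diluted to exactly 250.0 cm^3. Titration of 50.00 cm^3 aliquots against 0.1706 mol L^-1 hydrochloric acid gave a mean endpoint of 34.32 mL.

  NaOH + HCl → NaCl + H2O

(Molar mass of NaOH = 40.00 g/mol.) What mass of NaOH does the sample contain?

1.171 g

n(HCl) per titration = 0.03432 × 0.1706 = 5.855 × 10^-3 mol
n(NaOH) in each aliquot = 5.855 × 10^-3 mol (1:1 ratio)
n(NaOH) in the whole flask = 5.855 × 10^-3 × 250.0/50.00 = 0.02927 mol
mass of NaOH = 0.02927 × 40.00 = 1.171 g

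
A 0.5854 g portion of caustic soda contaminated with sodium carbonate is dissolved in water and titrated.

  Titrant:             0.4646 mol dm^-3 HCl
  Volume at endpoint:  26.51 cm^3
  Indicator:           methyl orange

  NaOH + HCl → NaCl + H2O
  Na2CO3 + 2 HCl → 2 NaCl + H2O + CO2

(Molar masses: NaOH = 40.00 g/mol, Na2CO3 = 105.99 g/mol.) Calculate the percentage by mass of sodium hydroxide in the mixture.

35.40 %

n(HCl) = 0.02651 × 0.4646 = 0.01232 mol
Let x = n(NaOH), y = n(Na2CO3).
Titrant: 1x + 2y = 0.01232;  mass: 40.00x + 105.99y = 0.5854
Solving, x = 5.180 × 10^-3 mol, y = 3.568 × 10^-3 mol
mass of NaOH = 5.180 × 10^-3 × 40.00 = 0.2072 g
% NaOH = 0.2072 / 0.5854 × 100 = 35.40 %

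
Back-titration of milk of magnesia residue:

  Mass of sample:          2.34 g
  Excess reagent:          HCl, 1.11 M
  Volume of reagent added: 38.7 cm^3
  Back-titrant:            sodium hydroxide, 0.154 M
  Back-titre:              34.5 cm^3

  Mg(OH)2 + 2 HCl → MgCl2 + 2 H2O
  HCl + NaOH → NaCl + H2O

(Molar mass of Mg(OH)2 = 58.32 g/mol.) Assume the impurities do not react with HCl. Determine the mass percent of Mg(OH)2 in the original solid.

n(HCl) added = 0.0387 × 1.11 = 0.0430 mol
n(NaOH) used in back-titration = 0.0345 × 0.154 = 5.31 × 10^-3 mol
n(HCl) left over = 5.31 × 10^-3 mol (1:1 ratio)
n(HCl) consumed by analyte = 0.0430 − 5.31 × 10^-3 = 0.0376 mol
From the 1:2 ratio, n(Mg(OH)2) = 1/2 × 0.0376 = 0.0188 mol
mass of Mg(OH)2 = 0.0188 × 58.32 = 1.10 g
% Mg(OH)2 = 1.10 / 2.34 × 100 = 46.9 %

46.9 %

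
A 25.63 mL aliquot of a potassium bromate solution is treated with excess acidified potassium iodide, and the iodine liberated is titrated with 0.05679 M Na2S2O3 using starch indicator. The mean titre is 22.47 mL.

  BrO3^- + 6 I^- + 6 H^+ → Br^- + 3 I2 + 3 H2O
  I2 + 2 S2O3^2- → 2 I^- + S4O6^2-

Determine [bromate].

0.008298 M

n(S2O3^2-) = 0.02247 × 0.05679 = 1.276 × 10^-3 mol
n(I2) = n(S2O3^2-)/2 = 6.380 × 10^-4 mol
From the 1:3 ratio, n(BrO3^-) in the aliquot = 1/3 × 6.380 × 10^-4 = 2.127 × 10^-4 mol
[BrO3^-] = 2.127 × 10^-4 / 0.02563 = 0.008298 mol/L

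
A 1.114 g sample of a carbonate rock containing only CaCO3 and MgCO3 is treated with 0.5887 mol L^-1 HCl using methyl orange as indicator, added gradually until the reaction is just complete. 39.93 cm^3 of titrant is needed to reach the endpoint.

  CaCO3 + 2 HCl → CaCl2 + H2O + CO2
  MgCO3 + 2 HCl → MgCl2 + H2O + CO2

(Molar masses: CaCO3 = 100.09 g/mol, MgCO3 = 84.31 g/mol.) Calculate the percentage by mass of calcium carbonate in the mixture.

70.07 %

n(HCl) = 0.03993 × 0.5887 = 0.02351 mol
Let x = n(CaCO3), y = n(MgCO3).
Titrant: 2x + 2y = 0.02351;  mass: 100.09x + 84.31y = 1.114
Solving, x = 7.799 × 10^-3 mol, y = 3.954 × 10^-3 mol
mass of CaCO3 = 7.799 × 10^-3 × 100.09 = 0.7806 g
% CaCO3 = 0.7806 / 1.114 × 100 = 70.07 %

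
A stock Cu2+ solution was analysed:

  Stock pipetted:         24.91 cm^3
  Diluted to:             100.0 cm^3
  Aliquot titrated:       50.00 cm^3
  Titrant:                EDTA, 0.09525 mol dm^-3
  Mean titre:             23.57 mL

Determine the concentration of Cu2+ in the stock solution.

Cu^2+ + EDTA^4- → [Cu(EDTA)]^2-
n(EDTA) = 0.02357 × 0.09525 = 2.245 × 10^-3 mol
n(Cu2+) in the aliquot = 2.245 × 10^-3 mol (1:1 ratio)
[Cu2+]_dilute = 2.245 × 10^-3 / 0.05000 = 0.04490 mol/L
Dilution factor = 100.0 / 24.91 = 4.014
[Cu2+]_stock = 0.04490 × 4.014 = 0.1803 mol/L

0.1803 mol/L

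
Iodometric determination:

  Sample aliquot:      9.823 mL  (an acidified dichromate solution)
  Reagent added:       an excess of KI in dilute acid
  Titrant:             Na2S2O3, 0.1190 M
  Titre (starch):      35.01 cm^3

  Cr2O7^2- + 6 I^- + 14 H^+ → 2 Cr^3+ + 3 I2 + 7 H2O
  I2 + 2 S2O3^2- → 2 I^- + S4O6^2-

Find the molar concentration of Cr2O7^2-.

0.07069 M

n(S2O3^2-) = 0.03501 × 0.1190 = 4.166 × 10^-3 mol
n(I2) = n(S2O3^2-)/2 = 2.083 × 10^-3 mol
From the 1:3 ratio, n(Cr2O7^2-) in the aliquot = 1/3 × 2.083 × 10^-3 = 6.944 × 10^-4 mol
[Cr2O7^2-] = 6.944 × 10^-4 / 0.009823 = 0.07069 mol/L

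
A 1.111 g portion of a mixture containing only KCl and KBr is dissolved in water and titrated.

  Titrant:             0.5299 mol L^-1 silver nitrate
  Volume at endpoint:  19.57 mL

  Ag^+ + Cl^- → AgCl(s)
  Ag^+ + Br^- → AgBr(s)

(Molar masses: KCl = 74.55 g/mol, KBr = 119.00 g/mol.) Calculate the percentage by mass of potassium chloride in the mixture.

n(AgNO3) = 0.01957 × 0.5299 = 0.01037 mol
Let x = n(KCl), y = n(KBr).
Titrant: 1x + 1y = 0.01037;  mass: 74.55x + 119.00y = 1.111
Solving, x = 2.768 × 10^-3 mol, y = 7.602 × 10^-3 mol
mass of KCl = 2.768 × 10^-3 × 74.55 = 0.2064 g
% KCl = 0.2064 / 1.111 × 100 = 18.58 %

18.58 %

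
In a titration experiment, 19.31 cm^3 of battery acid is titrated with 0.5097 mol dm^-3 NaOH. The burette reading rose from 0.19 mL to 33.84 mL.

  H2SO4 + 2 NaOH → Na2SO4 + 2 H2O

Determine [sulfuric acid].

n(NaOH) = 0.03365 L × 0.5097 mol/L = 0.01715 mol
From the 1:2 mole ratio, n(H2SO4) = 1/2 × 0.01715 = 8.576 × 10^-3 mol
[H2SO4] = 8.576 × 10^-3 mol / 0.01931 L = 0.4441 mol/L

0.4441 mol/L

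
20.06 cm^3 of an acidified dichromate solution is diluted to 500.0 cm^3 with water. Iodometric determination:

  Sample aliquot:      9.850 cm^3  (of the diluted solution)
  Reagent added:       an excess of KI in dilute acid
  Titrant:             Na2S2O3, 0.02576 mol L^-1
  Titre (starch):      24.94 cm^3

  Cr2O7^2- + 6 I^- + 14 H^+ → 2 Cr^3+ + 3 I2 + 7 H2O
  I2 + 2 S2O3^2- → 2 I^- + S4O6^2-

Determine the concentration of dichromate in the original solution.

n(S2O3^2-) = 0.02494 × 0.02576 = 6.425 × 10^-4 mol
n(I2) = n(S2O3^2-)/2 = 3.212 × 10^-4 mol
From the 1:3 ratio, n(Cr2O7^2-) in the aliquot = 1/3 × 3.212 × 10^-4 = 1.071 × 10^-4 mol
[Cr2O7^2-]_dilute = 1.071 × 10^-4 / 0.009850 = 0.01087 mol/L
[Cr2O7^2-]_original = 0.01087 × 500.0/20.06 = 0.2710 mol/L

0.2710 mol/L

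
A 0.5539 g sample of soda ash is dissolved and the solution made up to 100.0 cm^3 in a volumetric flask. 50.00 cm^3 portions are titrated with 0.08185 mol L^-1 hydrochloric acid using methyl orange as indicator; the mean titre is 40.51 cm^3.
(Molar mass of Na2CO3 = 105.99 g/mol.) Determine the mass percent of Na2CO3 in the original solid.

63.45 %

Na2CO3 + 2 HCl → 2 NaCl + H2O + CO2
n(HCl) per titration = 0.04051 × 0.08185 = 3.316 × 10^-3 mol
From the 1:2 ratio, n(Na2CO3) in each aliquot = 1/2 × 3.316 × 10^-3 = 1.658 × 10^-3 mol
n(Na2CO3) in the whole flask = 1.658 × 10^-3 × 100.0/50.00 = 3.316 × 10^-3 mol
mass of Na2CO3 = 3.316 × 10^-3 × 105.99 = 0.3514 g
% Na2CO3 = 0.3514 / 0.5539 × 100 = 63.45 %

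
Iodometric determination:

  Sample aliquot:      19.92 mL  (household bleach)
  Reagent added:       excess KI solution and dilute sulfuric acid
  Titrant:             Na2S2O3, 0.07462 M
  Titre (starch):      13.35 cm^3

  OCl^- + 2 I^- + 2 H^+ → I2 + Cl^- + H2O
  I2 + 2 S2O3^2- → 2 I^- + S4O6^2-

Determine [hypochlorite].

n(S2O3^2-) = 0.01335 × 0.07462 = 9.962 × 10^-4 mol
n(I2) = n(S2O3^2-)/2 = 4.981 × 10^-4 mol
n(OCl^-) in the aliquot = 4.981 × 10^-4 mol (1:1 ratio)
[OCl^-] = 4.981 × 10^-4 / 0.01992 = 0.02500 mol/L

0.02500 M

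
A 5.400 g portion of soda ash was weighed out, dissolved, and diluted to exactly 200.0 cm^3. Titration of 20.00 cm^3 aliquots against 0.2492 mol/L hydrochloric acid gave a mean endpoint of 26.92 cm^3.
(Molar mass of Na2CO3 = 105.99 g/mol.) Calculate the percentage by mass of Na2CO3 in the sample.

65.84 %

Na2CO3 + 2 HCl → 2 NaCl + H2O + CO2
n(HCl) per titration = 0.02692 × 0.2492 = 6.708 × 10^-3 mol
From the 1:2 ratio, n(Na2CO3) in each aliquot = 1/2 × 6.708 × 10^-3 = 3.354 × 10^-3 mol
n(Na2CO3) in the whole flask = 3.354 × 10^-3 × 200.0/20.00 = 0.03354 mol
mass of Na2CO3 = 0.03354 × 105.99 = 3.555 g
% Na2CO3 = 3.555 / 5.400 × 100 = 65.84 %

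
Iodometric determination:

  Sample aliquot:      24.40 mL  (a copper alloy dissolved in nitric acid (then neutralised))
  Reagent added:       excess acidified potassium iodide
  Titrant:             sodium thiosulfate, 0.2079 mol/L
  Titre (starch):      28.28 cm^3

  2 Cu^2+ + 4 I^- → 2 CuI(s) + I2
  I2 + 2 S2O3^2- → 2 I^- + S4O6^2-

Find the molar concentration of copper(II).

0.2410 mol/L

n(S2O3^2-) = 0.02828 × 0.2079 = 5.879 × 10^-3 mol
n(I2) = n(S2O3^2-)/2 = 2.940 × 10^-3 mol
From the 2:1 ratio, n(Cu2+) in the aliquot = 2/1 × 2.940 × 10^-3 = 5.879 × 10^-3 mol
[Cu2+] = 5.879 × 10^-3 / 0.02440 = 0.2410 mol/L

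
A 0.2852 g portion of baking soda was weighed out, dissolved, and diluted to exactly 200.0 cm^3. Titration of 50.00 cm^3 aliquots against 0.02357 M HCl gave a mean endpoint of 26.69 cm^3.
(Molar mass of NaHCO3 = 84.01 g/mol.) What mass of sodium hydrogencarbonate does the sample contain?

0.2114 g

NaHCO3 + HCl → NaCl + H2O + CO2
n(HCl) per titration = 0.02669 × 0.02357 = 6.291 × 10^-4 mol
n(NaHCO3) in each aliquot = 6.291 × 10^-4 mol (1:1 ratio)
n(NaHCO3) in the whole flask = 6.291 × 10^-4 × 200.0/50.00 = 2.516 × 10^-3 mol
mass of NaHCO3 = 2.516 × 10^-3 × 84.01 = 0.2114 g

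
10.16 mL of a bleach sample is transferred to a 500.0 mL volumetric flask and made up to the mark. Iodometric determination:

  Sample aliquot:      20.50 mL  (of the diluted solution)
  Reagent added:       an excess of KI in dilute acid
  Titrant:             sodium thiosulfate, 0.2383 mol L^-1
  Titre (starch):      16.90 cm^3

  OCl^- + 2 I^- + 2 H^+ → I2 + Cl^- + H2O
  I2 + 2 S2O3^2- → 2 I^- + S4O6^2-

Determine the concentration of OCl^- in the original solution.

4.834 mol/L

n(S2O3^2-) = 0.01690 × 0.2383 = 4.027 × 10^-3 mol
n(I2) = n(S2O3^2-)/2 = 2.014 × 10^-3 mol
n(OCl^-) in the aliquot = 2.014 × 10^-3 mol (1:1 ratio)
[OCl^-]_dilute = 2.014 × 10^-3 / 0.02050 = 0.09823 mol/L
[OCl^-]_original = 0.09823 × 500.0/10.16 = 4.834 mol/L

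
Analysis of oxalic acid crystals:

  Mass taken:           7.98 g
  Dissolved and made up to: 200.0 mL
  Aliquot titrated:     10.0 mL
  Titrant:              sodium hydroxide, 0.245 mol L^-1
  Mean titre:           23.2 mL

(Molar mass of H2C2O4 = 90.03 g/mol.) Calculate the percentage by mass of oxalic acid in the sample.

H2C2O4 + 2 NaOH → Na2C2O4 + 2 H2O
n(NaOH) per titration = 0.0232 × 0.245 = 5.68 × 10^-3 mol
From the 1:2 ratio, n(H2C2O4) in each aliquot = 1/2 × 5.68 × 10^-3 = 2.84 × 10^-3 mol
n(H2C2O4) in the whole flask = 2.84 × 10^-3 × 200.0/10.0 = 0.0568 mol
mass of H2C2O4 = 0.0568 × 90.03 = 5.12 g
% H2C2O4 = 5.12 / 7.98 × 100 = 64.1 %

64.1 %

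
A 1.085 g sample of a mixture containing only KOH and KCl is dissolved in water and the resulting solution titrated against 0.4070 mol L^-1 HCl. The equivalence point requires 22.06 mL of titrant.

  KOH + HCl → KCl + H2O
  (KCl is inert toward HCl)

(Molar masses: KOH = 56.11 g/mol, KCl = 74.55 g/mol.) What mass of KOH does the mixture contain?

n(HCl) = 0.02206 × 0.4070 = 8.978 × 10^-3 mol
Let x = n(KOH), y = n(KCl).
Titrant: 1x = 8.978 × 10^-3;  mass: 56.11x + 74.55y = 1.085
Solving, x = 8.978 × 10^-3 mol, y = 7.796 × 10^-3 mol
mass of KOH = 8.978 × 10^-3 × 56.11 = 0.5038 g

0.5038 g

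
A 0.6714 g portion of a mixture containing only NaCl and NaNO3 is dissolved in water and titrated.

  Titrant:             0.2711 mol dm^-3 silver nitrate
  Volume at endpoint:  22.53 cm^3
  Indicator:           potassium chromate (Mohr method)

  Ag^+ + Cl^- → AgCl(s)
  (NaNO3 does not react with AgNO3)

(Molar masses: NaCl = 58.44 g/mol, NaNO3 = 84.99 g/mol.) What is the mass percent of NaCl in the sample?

53.16 %

n(AgNO3) = 0.02253 × 0.2711 = 6.108 × 10^-3 mol
Let x = n(NaCl), y = n(NaNO3).
Titrant: 1x = 6.108 × 10^-3;  mass: 58.44x + 84.99y = 0.6714
Solving, x = 6.108 × 10^-3 mol, y = 3.700 × 10^-3 mol
mass of NaCl = 6.108 × 10^-3 × 58.44 = 0.3569 g
% NaCl = 0.3569 / 0.6714 × 100 = 53.16 %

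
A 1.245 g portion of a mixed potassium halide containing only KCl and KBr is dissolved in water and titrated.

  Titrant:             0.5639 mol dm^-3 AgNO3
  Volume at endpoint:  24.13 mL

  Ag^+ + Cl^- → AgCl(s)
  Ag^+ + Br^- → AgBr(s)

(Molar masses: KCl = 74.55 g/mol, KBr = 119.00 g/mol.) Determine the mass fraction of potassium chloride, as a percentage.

50.41 %

n(AgNO3) = 0.02413 × 0.5639 = 0.01361 mol
Let x = n(KCl), y = n(KBr).
Titrant: 1x + 1y = 0.01361;  mass: 74.55x + 119.00y = 1.245
Solving, x = 8.419 × 10^-3 mol, y = 5.188 × 10^-3 mol
mass of KCl = 8.419 × 10^-3 × 74.55 = 0.6276 g
% KCl = 0.6276 / 1.245 × 100 = 50.41 %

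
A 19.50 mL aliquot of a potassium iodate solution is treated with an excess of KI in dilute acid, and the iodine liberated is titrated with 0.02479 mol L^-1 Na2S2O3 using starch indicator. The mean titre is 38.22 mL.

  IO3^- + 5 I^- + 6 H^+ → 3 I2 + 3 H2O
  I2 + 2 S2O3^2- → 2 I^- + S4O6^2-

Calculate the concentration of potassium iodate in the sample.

0.008098 mol/L

n(S2O3^2-) = 0.03822 × 0.02479 = 9.475 × 10^-4 mol
n(I2) = n(S2O3^2-)/2 = 4.737 × 10^-4 mol
From the 1:3 ratio, n(IO3^-) in the aliquot = 1/3 × 4.737 × 10^-4 = 1.579 × 10^-4 mol
[IO3^-] = 1.579 × 10^-4 / 0.01950 = 0.008098 mol/L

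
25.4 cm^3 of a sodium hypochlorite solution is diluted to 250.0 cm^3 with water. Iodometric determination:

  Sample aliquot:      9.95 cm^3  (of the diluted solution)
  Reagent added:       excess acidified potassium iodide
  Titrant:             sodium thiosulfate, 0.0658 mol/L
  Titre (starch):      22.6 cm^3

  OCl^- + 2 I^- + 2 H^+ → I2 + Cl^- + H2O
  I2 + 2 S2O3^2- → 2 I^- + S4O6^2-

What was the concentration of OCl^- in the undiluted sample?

0.736 mol/L

n(S2O3^2-) = 0.0226 × 0.0658 = 1.49 × 10^-3 mol
n(I2) = n(S2O3^2-)/2 = 7.44 × 10^-4 mol
n(OCl^-) in the aliquot = 7.44 × 10^-4 mol (1:1 ratio)
[OCl^-]_dilute = 7.44 × 10^-4 / 0.00995 = 0.0747 mol/L
[OCl^-]_original = 0.0747 × 250.0/25.4 = 0.736 mol/L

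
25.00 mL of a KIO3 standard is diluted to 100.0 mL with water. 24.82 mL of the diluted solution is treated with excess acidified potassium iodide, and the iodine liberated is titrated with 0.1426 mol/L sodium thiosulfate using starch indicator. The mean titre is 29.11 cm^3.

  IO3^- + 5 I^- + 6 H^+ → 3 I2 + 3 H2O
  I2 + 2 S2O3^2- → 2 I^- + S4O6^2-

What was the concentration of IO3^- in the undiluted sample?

0.1115 mol/L

n(S2O3^2-) = 0.02911 × 0.1426 = 4.151 × 10^-3 mol
n(I2) = n(S2O3^2-)/2 = 2.076 × 10^-3 mol
From the 1:3 ratio, n(IO3^-) in the aliquot = 1/3 × 2.076 × 10^-3 = 6.918 × 10^-4 mol
[IO3^-]_dilute = 6.918 × 10^-4 / 0.02482 = 0.02787 mol/L
[IO3^-]_original = 0.02787 × 100.0/25.00 = 0.1115 mol/L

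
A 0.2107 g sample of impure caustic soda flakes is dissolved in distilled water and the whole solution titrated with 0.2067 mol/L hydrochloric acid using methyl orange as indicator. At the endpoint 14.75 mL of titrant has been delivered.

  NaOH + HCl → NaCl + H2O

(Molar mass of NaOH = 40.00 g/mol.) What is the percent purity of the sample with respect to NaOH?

57.88 %

n(HCl) = 0.01475 L × 0.2067 mol/L = 3.049 × 10^-3 mol
n(NaOH) = 3.049 × 10^-3 mol (1:1 ratio)
mass of NaOH = 3.049 × 10^-3 × 40.00 g/mol = 0.1220 g
% NaOH = 0.1220 / 0.2107 × 100 = 57.88 %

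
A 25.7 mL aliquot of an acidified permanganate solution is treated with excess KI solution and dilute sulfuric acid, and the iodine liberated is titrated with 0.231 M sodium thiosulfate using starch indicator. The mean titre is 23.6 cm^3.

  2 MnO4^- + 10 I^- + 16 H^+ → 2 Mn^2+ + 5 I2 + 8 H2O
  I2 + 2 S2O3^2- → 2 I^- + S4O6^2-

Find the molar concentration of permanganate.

0.0424 M

n(S2O3^2-) = 0.0236 × 0.231 = 5.45 × 10^-3 mol
n(I2) = n(S2O3^2-)/2 = 2.73 × 10^-3 mol
From the 2:5 ratio, n(MnO4^-) in the aliquot = 2/5 × 2.73 × 10^-3 = 1.09 × 10^-3 mol
[MnO4^-] = 1.09 × 10^-3 / 0.0257 = 0.0424 mol/L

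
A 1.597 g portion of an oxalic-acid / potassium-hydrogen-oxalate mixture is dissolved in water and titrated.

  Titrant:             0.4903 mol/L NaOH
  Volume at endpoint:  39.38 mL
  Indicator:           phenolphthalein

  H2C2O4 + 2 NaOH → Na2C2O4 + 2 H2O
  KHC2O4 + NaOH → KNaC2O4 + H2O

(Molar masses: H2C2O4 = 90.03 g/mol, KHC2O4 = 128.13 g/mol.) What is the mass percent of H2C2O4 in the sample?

n(NaOH) = 0.03938 × 0.4903 = 0.01931 mol
Let x = n(H2C2O4), y = n(KHC2O4).
Titrant: 2x + 1y = 0.01931;  mass: 90.03x + 128.13y = 1.597
Solving, x = 5.275 × 10^-3 mol, y = 8.757 × 10^-3 mol
mass of H2C2O4 = 5.275 × 10^-3 × 90.03 = 0.4749 g
% H2C2O4 = 0.4749 / 1.597 × 100 = 29.74 %

29.74 %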